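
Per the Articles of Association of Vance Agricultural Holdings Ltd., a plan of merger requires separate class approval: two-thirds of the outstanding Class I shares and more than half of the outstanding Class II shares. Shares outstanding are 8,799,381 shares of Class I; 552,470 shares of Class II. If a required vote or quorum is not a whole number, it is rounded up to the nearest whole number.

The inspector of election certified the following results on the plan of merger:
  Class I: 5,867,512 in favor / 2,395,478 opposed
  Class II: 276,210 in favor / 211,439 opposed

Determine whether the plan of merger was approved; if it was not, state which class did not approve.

Class I: 2/3 of 8799381 = 5866254; 5,866,254 required, 5,867,512 in favor — approved.
Class II: a majority of 552470 is 276236; 276,236 required, 276,210 in favor — not approved.

Not approved — the Class II shares did not give the required vote.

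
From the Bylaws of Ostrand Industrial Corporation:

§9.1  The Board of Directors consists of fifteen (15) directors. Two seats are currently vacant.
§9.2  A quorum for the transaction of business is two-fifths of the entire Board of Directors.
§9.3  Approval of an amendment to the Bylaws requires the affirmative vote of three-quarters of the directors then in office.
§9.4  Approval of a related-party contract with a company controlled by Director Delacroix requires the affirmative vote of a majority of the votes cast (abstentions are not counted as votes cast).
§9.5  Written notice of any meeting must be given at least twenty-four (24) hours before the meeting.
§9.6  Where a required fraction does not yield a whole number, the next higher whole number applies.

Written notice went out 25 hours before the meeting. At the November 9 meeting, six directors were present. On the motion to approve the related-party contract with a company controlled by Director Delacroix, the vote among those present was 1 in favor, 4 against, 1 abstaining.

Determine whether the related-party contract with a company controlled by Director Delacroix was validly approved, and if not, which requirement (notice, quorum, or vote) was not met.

Notice: 25 hours given; 24 required (25 ≥ 24). Satisfied.
Quorum: 6 present; quorum is 6. Satisfied.
Vote: the related-party contract with a company controlled by Director Delacroix requires a majority of the votes cast (6 present − 1 abstaining = 5). A majority of 5 is 3, so 3 affirmative votes are needed; 1 voted in favor. Not satisfied.

Invalid — vote requirement not satisfied.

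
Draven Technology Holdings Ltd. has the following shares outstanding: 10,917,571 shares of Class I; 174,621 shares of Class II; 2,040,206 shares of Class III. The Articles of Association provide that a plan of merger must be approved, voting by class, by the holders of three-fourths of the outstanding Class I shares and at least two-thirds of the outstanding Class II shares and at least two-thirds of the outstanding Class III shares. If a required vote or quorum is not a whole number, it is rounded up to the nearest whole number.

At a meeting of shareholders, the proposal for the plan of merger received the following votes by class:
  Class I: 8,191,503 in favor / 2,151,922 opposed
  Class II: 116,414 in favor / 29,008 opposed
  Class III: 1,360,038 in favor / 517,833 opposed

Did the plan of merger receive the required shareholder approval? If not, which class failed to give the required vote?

Class I: 3/4 of 10917571 = 8188178.25, rounded up to 8188179; 8,188,179 required, 8,191,503 in favor — approved.
Class II: 2/3 of 174621 = 116414; 116,414 required, 116,414 in favor — approved.
Class III: 2/3 of 2040206 = 1360137.33, rounded up to 1360138; 1,360,138 required, 1,360,038 in favor — not approved.

Not approved — the Class III shares did not give the required vote.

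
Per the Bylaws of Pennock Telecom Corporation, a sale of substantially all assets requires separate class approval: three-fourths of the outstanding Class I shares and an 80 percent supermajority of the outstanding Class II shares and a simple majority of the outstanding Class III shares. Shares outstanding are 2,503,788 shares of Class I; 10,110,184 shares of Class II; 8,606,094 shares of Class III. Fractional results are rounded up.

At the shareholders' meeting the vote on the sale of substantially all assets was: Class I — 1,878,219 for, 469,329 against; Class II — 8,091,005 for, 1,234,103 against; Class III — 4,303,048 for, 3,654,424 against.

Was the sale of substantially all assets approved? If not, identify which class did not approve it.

Approved — every class gave the required vote.

Class I: 3/4 of 2503788 = 1877841; 1,877,841 required, 1,878,219 in favor — approved.
Class II: 4/5 of 10110184 = 8088147.20, rounded up to 8088148; 8,088,148 required, 8,091,005 in favor — approved.
Class III: a majority of 8606094 is 4303048; 4,303,048 required, 4,303,048 in favor — approved.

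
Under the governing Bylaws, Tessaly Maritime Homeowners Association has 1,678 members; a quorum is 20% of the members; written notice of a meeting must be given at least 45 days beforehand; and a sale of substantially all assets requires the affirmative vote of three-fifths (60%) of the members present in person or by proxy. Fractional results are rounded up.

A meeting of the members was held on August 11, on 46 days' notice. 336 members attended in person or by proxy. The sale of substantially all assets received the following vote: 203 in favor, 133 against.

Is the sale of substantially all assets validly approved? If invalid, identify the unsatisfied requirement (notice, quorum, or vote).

Valid — all requirements satisfied.

Notice: 46 days given; 45 required. Satisfied.
Quorum: 20% of 1,678 = 335.60, rounded up to 336; 336 present. Satisfied.
Vote: requires three-fifths of those present (336); 3/5 of 336 = 201.60, rounded up to 202, so 202 needed; 203 in favor. Satisfied.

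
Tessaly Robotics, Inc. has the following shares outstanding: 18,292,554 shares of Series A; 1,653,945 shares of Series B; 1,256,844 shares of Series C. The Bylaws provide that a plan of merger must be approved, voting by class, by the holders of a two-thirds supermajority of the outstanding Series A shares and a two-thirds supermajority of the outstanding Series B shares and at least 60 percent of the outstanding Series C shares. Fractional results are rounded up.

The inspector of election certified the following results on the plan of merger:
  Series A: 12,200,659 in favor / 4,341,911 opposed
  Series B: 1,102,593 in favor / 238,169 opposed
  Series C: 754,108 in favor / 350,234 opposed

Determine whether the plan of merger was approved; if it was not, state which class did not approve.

Series A: 2/3 of 18292554 = 12195036; 12,195,036 required, 12,200,659 in favor — approved.
Series B: 2/3 of 1653945 = 1102630; 1,102,630 required, 1,102,593 in favor — not approved.
Series C: 3/5 of 1256844 = 754106.40, rounded up to 754107; 754,107 required, 754,108 in favor — approved.

Not approved — the Series B shares did not give the required vote.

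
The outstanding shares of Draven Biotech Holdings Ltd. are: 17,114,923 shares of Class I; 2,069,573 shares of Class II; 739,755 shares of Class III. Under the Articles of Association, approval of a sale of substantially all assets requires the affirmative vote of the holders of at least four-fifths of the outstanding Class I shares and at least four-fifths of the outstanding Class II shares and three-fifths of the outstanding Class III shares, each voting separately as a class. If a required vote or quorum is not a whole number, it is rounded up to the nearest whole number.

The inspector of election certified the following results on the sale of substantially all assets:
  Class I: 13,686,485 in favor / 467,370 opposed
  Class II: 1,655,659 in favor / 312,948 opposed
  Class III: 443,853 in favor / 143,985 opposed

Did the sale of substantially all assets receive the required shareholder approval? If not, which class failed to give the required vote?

Class I: 4/5 of 17114923 = 13691938.40, rounded up to 13691939; 13,691,939 required, 13,686,485 in favor — not approved.
Class II: 4/5 of 2069573 = 1655658.40, rounded up to 1655659; 1,655,659 required, 1,655,659 in favor — approved.
Class III: 3/5 of 739755 = 443853; 443,853 required, 443,853 in favor — approved.

Not approved — the Class I shares did not give the required vote.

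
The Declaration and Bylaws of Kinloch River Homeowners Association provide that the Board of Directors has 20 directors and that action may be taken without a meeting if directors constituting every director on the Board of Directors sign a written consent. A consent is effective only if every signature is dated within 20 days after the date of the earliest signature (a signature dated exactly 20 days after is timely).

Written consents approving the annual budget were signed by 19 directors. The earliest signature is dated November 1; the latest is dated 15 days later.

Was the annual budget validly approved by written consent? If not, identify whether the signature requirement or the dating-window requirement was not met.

Not effective — insufficient signatures.

Signatures required: every one of 20 — unanimous means all 20, so 20 needed; 19 signed. Insufficient.
Dating window: the latest signature is 15 days after the earliest; the limit is 20 days. Within the window.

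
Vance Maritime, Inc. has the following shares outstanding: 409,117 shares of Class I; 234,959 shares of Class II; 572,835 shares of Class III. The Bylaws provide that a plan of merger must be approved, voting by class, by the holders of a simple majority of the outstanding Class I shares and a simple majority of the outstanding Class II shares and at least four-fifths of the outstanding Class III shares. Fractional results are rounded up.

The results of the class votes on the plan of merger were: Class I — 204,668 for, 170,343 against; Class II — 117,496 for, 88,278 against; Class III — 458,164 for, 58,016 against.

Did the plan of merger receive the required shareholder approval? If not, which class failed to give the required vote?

Class I: a majority of 409117 is 204559; 204,559 required, 204,668 in favor — approved.
Class II: a majority of 234959 is 117480; 117,480 required, 117,496 in favor — approved.
Class III: 4/5 of 572835 = 458268; 458,268 required, 458,164 in favor — not approved.

Not approved — the Class III shares did not give the required vote.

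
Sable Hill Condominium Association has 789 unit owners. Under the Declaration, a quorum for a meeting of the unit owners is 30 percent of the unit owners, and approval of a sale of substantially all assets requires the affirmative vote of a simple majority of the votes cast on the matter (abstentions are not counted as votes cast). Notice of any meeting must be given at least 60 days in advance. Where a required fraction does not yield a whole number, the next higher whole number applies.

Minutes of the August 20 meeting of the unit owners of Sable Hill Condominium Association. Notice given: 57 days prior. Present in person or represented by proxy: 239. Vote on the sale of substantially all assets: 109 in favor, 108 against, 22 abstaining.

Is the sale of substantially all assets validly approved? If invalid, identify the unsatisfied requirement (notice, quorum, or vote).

Notice: 57 days given; 60 required. Not satisfied.
Quorum: 30% of 789 = 236.70, rounded up to 237; 239 present. Satisfied.
Vote: requires a majority of the votes cast (239 − 22 abstaining = 217); a majority of 217 is 109, so 109 needed; 109 in favor. Satisfied.

Invalid — notice requirement not satisfied.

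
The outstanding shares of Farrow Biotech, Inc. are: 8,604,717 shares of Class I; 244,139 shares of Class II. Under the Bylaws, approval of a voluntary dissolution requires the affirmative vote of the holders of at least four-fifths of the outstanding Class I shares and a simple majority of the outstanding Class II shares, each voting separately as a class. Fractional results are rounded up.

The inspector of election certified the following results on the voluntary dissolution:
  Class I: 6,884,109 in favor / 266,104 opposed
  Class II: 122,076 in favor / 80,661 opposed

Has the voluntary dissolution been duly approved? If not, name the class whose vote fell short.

Class I: 4/5 of 8604717 = 6883773.60, rounded up to 6883774; 6,883,774 required, 6,884,109 in favor — approved.
Class II: a majority of 244139 is 122070; 122,070 required, 122,076 in favor — approved.

Approved — every class gave the required vote.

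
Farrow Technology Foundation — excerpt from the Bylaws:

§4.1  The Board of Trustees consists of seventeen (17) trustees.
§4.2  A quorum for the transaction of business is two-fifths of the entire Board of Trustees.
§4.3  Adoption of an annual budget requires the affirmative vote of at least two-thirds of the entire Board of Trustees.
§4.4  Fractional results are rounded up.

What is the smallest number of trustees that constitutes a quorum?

7

2/5 of 17 = 6.80, rounded up to 7.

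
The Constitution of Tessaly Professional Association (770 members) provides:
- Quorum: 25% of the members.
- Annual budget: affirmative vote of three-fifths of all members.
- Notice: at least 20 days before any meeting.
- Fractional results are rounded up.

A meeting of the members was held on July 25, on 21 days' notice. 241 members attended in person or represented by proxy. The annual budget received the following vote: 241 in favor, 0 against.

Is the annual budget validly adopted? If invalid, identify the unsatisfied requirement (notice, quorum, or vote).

Invalid — vote requirement not satisfied.

Notice: 21 days given; 20 required. Satisfied.
Quorum: 25% of 770 = 192.50, rounded up to 193; 241 present. Satisfied.
Vote: requires three-fifths of all members (770); 3/5 of 770 = 462, so 462 needed; 241 in favor. Not satisfied.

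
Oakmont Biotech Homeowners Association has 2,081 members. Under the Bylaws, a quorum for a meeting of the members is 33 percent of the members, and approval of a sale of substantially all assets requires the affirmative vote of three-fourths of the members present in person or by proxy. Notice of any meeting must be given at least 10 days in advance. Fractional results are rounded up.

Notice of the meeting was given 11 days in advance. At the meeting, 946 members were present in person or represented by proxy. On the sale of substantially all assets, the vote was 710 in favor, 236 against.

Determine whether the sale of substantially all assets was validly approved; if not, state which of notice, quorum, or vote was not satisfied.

Notice: 11 days given; 10 required. Satisfied.
Quorum: 33% of 2,081 = 686.73, rounded up to 687; 946 present. Satisfied.
Vote: requires three-fourths of those present (946); 3/4 of 946 = 709.50, rounded up to 710, so 710 needed; 710 in favor. Satisfied.

Valid — all requirements satisfied.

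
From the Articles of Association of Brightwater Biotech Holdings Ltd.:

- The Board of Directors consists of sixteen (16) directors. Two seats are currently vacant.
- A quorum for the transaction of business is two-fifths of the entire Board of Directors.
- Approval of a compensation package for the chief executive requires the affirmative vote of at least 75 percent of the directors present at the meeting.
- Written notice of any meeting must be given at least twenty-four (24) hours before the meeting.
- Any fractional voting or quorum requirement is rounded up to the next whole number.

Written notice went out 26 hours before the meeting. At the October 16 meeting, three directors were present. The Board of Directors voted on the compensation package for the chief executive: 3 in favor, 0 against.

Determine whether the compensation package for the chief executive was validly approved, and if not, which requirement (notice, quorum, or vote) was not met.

Notice: 26 hours given; 24 required (26 ≥ 24). Satisfied.
Quorum: 3 present; quorum is 7. Not satisfied.
Vote: the compensation package for the chief executive requires three-fourths of the directors present (3). 3/4 of 3 = 2.25, rounded up to 3, so 3 affirmative votes are needed; 3 voted in favor. Satisfied. (Moot — without a quorum no business can be validly transacted.)

Invalid — quorum requirement not satisfied.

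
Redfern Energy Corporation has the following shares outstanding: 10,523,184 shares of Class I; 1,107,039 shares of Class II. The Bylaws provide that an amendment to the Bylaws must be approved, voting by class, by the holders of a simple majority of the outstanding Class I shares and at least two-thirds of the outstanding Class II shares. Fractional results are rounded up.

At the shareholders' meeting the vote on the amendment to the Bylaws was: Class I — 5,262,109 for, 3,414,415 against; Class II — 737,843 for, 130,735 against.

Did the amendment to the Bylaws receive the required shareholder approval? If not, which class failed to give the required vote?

Not approved — the Class II shares did not give the required vote.

Class I: a majority of 10523184 is 5261593; 5,261,593 required, 5,262,109 in favor — approved.
Class II: 2/3 of 1107039 = 738026; 738,026 required, 737,843 in favor — not approved.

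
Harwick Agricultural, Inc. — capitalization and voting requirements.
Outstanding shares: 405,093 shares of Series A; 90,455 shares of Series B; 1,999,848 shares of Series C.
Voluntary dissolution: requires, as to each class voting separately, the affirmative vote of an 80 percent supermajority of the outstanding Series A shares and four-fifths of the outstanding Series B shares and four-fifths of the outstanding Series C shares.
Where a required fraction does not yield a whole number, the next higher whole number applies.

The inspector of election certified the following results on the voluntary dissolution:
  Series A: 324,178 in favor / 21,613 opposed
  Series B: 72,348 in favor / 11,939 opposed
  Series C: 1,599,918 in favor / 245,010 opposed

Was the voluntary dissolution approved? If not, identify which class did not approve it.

Not approved — the Series B shares did not give the required vote.

Series A: 4/5 of 405093 = 324074.40, rounded up to 324075; 324,075 required, 324,178 in favor — approved.
Series B: 4/5 of 90455 = 72364; 72,364 required, 72,348 in favor — not approved.
Series C: 4/5 of 1999848 = 1599878.40, rounded up to 1599879; 1,599,879 required, 1,599,918 in favor — approved.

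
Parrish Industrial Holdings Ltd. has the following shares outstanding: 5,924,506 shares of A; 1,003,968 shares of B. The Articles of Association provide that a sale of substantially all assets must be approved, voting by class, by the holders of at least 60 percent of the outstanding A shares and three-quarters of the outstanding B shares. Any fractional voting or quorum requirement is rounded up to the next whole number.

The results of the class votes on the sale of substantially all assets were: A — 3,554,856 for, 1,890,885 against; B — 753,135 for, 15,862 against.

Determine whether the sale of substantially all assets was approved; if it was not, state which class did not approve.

A: 3/5 of 5924506 = 3554703.60, rounded up to 3554704; 3,554,704 required, 3,554,856 in favor — approved.
B: 3/4 of 1003968 = 752976; 752,976 required, 753,135 in favor — approved.

Approved — every class gave the required vote.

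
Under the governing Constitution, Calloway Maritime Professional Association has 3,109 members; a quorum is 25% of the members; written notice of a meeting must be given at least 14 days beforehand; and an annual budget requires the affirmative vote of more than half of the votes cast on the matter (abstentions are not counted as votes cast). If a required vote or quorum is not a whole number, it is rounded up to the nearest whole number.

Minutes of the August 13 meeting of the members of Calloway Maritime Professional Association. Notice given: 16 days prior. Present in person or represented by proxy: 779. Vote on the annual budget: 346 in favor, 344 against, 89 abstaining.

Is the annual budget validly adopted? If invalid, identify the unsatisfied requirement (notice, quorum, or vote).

Valid — all requirements satisfied.

Notice: 16 days given; 14 required. Satisfied.
Quorum: 25% of 3,109 = 777.25, rounded up to 778; 779 present. Satisfied.
Vote: requires a majority of the votes cast (779 − 89 abstaining = 690); a majority of 690 is 346, so 346 needed; 346 in favor. Satisfied.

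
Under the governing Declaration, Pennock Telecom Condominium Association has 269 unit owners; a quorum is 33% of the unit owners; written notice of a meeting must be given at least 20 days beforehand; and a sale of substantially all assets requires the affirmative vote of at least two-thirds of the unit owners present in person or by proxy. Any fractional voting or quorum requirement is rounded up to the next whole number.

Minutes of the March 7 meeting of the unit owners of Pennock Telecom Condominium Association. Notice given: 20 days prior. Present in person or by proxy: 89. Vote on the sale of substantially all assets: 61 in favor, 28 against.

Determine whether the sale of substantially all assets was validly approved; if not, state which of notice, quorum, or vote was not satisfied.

Valid — all requirements satisfied.

Notice: 20 days given; 20 required. Satisfied.
Quorum: 33% of 269 = 88.77, rounded up to 89; 89 present. Satisfied.
Vote: requires two-thirds of those present (89); 2/3 of 89 = 59.33, rounded up to 60, so 60 needed; 61 in favor. Satisfied.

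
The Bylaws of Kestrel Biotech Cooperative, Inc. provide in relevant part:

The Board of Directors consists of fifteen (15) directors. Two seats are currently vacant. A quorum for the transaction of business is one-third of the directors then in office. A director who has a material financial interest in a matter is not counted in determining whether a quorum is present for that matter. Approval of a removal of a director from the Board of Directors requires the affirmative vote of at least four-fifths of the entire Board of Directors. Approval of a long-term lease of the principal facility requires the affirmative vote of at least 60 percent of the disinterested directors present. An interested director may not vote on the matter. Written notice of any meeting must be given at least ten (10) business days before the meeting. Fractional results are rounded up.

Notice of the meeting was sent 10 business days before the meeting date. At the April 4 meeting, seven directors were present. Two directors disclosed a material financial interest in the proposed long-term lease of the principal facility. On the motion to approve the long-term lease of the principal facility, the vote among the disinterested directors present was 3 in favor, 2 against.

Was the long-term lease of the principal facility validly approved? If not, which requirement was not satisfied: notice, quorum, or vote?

Notice: 10 business days given; 10 required (10 ≥ 10). Satisfied.
Quorum: 7 present, but the 2 interested directors do not count, leaving 5. Quorum is 5. Satisfied.
Vote: the long-term lease of the principal facility requires three-fifths of the disinterested directors present (7 − 2 = 5). 3/5 of 5 = 3, so 3 affirmative votes are needed; 3 voted in favor. Satisfied.

Valid — all requirements satisfied.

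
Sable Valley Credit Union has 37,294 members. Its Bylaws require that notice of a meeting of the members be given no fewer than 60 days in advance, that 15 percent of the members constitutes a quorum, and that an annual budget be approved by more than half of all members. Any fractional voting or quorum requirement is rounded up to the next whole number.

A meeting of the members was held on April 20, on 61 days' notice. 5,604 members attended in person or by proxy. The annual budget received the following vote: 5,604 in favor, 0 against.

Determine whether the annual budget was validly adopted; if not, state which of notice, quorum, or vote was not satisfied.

Notice: 61 days given; 60 required. Satisfied.
Quorum: 15% of 37,294 = 5,594.10, rounded up to 5,595; 5,604 present. Satisfied.
Vote: requires a majority of all members (37,294); a majority of 37294 is 18648, so 18,648 needed; 5,604 in favor. Not satisfied.

Invalid — vote requirement not satisfied.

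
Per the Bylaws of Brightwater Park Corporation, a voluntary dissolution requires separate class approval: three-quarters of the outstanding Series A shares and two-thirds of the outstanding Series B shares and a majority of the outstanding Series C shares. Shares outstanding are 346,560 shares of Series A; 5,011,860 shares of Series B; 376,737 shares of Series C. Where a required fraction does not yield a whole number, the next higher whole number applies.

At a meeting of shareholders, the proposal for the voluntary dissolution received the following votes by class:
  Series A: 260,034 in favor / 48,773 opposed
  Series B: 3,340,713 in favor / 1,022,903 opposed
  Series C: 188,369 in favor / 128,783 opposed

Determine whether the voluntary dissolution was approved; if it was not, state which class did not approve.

Not approved — the Series B shares did not give the required vote.

Series A: 3/4 of 346560 = 259920; 259,920 required, 260,034 in favor — approved.
Series B: 2/3 of 5011860 = 3341240; 3,341,240 required, 3,340,713 in favor — not approved.
Series C: a majority of 376737 is 188369; 188,369 required, 188,369 in favor — approved.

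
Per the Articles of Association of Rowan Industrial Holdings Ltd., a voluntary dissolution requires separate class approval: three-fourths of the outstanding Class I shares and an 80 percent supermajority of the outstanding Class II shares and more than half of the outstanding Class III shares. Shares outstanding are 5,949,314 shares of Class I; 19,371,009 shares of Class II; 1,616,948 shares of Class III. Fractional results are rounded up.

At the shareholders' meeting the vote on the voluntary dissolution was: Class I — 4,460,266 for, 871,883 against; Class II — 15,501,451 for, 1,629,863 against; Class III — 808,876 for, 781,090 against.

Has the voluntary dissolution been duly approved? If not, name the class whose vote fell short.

Not approved — the Class I shares did not give the required vote.

Class I: 3/4 of 5949314 = 4461985.50, rounded up to 4461986; 4,461,986 required, 4,460,266 in favor — not approved.
Class II: 4/5 of 19371009 = 15496807.20, rounded up to 15496808; 15,496,808 required, 15,501,451 in favor — approved.
Class III: a majority of 1616948 is 808475; 808,475 required, 808,876 in favor — approved.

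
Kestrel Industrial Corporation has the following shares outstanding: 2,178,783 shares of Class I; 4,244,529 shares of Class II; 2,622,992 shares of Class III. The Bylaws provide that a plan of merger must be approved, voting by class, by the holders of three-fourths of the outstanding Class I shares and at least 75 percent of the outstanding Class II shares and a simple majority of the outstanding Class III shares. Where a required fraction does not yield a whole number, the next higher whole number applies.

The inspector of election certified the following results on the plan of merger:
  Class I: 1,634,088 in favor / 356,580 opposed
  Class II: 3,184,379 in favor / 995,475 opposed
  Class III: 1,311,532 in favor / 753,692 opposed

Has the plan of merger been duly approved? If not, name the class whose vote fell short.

Approved — every class gave the required vote.

Class I: 3/4 of 2178783 = 1634087.25, rounded up to 1634088; 1,634,088 required, 1,634,088 in favor — approved.
Class II: 3/4 of 4244529 = 3183396.75, rounded up to 3183397; 3,183,397 required, 3,184,379 in favor — approved.
Class III: a majority of 2622992 is 1311497; 1,311,497 required, 1,311,532 in favor — approved.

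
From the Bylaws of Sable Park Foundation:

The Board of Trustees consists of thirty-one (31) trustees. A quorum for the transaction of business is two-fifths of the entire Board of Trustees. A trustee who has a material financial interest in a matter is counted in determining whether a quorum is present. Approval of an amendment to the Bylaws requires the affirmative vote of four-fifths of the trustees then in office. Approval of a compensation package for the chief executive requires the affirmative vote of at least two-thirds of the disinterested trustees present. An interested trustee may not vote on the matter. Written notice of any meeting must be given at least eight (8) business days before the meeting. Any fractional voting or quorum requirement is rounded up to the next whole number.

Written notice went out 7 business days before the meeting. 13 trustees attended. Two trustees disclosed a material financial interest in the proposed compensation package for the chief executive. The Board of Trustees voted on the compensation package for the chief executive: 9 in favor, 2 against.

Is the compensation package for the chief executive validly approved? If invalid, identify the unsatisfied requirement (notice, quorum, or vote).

Invalid — notice requirement not satisfied.

Notice: 7 business days given; 8 required (7 < 8). Not satisfied.
Quorum: 13 present (interested trustees count toward quorum); quorum is 13. Satisfied.
Vote: the compensation package for the chief executive requires two-thirds of the disinterested trustees present (13 − 2 = 11). 2/3 of 11 = 7.33, rounded up to 8, so 8 affirmative votes are needed; 9 voted in favor. Satisfied.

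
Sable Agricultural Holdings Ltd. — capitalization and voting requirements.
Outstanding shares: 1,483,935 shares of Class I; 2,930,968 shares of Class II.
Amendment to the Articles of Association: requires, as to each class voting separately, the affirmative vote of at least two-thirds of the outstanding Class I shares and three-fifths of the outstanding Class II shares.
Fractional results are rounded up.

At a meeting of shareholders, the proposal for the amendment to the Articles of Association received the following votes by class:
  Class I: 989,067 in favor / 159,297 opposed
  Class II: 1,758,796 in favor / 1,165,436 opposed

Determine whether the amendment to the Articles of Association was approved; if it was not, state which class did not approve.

Not approved — the Class I shares did not give the required vote.

Class I: 2/3 of 1483935 = 989290; 989,290 required, 989,067 in favor — not approved.
Class II: 3/5 of 2930968 = 1758580.80, rounded up to 1758581; 1,758,581 required, 1,758,796 in favor — approved.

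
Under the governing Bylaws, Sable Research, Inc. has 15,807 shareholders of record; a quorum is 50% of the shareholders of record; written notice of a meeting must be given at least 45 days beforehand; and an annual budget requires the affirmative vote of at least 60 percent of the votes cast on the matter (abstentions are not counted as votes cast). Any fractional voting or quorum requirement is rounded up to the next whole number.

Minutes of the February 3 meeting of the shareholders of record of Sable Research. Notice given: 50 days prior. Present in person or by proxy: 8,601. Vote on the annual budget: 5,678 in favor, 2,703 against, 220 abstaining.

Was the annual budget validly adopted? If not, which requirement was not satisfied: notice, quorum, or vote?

Notice: 50 days given; 45 required. Satisfied.
Quorum: 50% of 15,807 = 7,903.50, rounded up to 7,904; 8,601 present. Satisfied.
Vote: requires three-fifths of the votes cast (8,601 − 220 abstaining = 8,381); 3/5 of 8381 = 5028.60, rounded up to 5029, so 5,029 needed; 5,678 in favor. Satisfied.

Valid — all requirements satisfied.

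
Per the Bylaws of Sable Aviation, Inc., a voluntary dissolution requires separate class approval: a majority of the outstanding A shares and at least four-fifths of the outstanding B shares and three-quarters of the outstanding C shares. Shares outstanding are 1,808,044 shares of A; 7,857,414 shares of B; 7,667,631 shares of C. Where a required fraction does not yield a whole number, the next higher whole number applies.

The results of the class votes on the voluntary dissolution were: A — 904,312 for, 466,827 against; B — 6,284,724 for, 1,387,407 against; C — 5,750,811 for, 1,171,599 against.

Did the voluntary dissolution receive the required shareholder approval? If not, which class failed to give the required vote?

A: a majority of 1808044 is 904023; 904,023 required, 904,312 in favor — approved.
B: 4/5 of 7857414 = 6285931.20, rounded up to 6285932; 6,285,932 required, 6,284,724 in favor — not approved.
C: 3/4 of 7667631 = 5750723.25, rounded up to 5750724; 5,750,724 required, 5,750,811 in favor — approved.

Not approved — the B shares did not give the required vote.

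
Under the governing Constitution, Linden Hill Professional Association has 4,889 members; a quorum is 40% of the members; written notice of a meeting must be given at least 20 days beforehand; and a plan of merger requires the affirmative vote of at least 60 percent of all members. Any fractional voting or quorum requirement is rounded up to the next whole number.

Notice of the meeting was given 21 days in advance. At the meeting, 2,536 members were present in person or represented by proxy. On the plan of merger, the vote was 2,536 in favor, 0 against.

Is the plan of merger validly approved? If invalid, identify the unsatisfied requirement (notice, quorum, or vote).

Invalid — vote requirement not satisfied.

Notice: 21 days given; 20 required. Satisfied.
Quorum: 40% of 4,889 = 1,955.60, rounded up to 1,956; 2,536 present. Satisfied.
Vote: requires three-fifths of all members (4,889); 3/5 of 4889 = 2933.40, rounded up to 2934, so 2,934 needed; 2,536 in favor. Not satisfied.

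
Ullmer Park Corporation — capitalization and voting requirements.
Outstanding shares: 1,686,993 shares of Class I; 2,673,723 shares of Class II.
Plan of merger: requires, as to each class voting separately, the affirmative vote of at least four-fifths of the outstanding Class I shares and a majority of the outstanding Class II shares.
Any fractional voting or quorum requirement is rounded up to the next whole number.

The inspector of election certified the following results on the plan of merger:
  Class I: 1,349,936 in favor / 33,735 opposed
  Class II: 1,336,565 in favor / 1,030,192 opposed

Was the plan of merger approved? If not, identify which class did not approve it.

Class I: 4/5 of 1686993 = 1349594.40, rounded up to 1349595; 1,349,595 required, 1,349,936 in favor — approved.
Class II: a majority of 2673723 is 1336862; 1,336,862 required, 1,336,565 in favor — not approved.

Not approved — the Class II shares did not give the required vote.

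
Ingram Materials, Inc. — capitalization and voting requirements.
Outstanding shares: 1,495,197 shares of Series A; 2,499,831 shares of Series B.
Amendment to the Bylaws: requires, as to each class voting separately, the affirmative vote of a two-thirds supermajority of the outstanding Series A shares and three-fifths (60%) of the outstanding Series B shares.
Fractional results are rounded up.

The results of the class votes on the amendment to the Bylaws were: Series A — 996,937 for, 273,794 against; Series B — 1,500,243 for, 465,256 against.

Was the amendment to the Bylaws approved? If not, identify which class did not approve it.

Series A: 2/3 of 1495197 = 996798; 996,798 required, 996,937 in favor — approved.
Series B: 3/5 of 2499831 = 1499898.60, rounded up to 1499899; 1,499,899 required, 1,500,243 in favor — approved.

Approved — every class gave the required vote.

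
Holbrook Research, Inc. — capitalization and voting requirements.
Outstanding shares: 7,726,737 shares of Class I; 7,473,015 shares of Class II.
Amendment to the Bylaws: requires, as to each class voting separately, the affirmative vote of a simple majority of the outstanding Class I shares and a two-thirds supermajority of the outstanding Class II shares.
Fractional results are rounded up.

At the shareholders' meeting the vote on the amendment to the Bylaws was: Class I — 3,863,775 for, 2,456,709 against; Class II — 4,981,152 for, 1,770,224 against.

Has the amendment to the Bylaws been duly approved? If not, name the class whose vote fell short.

Not approved — the Class II shares did not give the required vote.

Class I: a majority of 7726737 is 3863369; 3,863,369 required, 3,863,775 in favor — approved.
Class II: 2/3 of 7473015 = 4982010; 4,982,010 required, 4,981,152 in favor — not approved.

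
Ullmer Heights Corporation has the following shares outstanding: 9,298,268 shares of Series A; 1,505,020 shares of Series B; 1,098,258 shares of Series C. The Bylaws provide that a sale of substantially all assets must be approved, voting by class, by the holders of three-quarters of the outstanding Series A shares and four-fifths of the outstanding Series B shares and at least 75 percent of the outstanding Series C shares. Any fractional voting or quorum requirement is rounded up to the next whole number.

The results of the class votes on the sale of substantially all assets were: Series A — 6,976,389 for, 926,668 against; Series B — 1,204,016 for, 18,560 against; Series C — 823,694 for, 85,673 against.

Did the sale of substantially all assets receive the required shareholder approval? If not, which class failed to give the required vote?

Series A: 3/4 of 9298268 = 6973701; 6,973,701 required, 6,976,389 in favor — approved.
Series B: 4/5 of 1505020 = 1204016; 1,204,016 required, 1,204,016 in favor — approved.
Series C: 3/4 of 1098258 = 823693.50, rounded up to 823694; 823,694 required, 823,694 in favor — approved.

Approved — every class gave the required vote.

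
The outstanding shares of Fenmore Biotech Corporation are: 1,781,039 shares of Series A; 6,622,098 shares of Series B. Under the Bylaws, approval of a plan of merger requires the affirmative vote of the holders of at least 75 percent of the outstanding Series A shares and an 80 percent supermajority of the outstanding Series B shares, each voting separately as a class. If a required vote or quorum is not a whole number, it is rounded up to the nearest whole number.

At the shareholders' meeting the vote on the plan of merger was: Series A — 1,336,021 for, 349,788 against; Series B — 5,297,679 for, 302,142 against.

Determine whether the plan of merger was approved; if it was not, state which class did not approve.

Approved — every class gave the required vote.

Series A: 3/4 of 1781039 = 1335779.25, rounded up to 1335780; 1,335,780 required, 1,336,021 in favor — approved.
Series B: 4/5 of 6622098 = 5297678.40, rounded up to 5297679; 5,297,679 required, 5,297,679 in favor — approved.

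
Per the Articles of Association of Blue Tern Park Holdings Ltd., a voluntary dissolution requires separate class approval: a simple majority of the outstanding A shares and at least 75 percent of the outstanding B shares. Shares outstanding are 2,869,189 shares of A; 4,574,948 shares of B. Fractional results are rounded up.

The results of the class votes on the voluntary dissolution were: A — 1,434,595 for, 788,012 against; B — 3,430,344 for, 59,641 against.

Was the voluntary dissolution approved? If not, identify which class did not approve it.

A: a majority of 2869189 is 1434595; 1,434,595 required, 1,434,595 in favor — approved.
B: 3/4 of 4574948 = 3431211; 3,431,211 required, 3,430,344 in favor — not approved.

Not approved — the B shares did not give the required vote.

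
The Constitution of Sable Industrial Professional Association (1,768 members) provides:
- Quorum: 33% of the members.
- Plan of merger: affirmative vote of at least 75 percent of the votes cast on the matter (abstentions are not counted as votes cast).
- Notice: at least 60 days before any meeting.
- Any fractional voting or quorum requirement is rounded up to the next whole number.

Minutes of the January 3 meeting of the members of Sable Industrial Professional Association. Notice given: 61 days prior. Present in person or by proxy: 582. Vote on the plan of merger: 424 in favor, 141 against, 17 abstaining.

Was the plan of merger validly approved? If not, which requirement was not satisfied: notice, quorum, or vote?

Invalid — quorum requirement not satisfied.

Notice: 61 days given; 60 required. Satisfied.
Quorum: 33% of 1,768 = 583.44, rounded up to 584; 582 present. Not satisfied.
Vote: requires three-fourths of the votes cast (582 − 17 abstaining = 565); 3/4 of 565 = 423.75, rounded up to 424, so 424 needed; 424 in favor. Satisfied.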